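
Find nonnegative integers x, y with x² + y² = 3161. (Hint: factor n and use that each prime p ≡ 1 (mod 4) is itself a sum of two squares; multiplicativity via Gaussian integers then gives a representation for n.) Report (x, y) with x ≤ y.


Step 1: Factor n = 3161 = 29 · 109.
Step 2: Check the mod-4 condition on each prime factor: 29 ≡ 1 (mod 4), exponent 1; 109 ≡ 1 (mod 4), exponent 1.
All primes ≡ 3 (mod 4) appear to even exponent (or don't appear), so by the two-squares theorem n IS expressible as a sum of two squares.
Step 3: Build a representation. Here n = 29 · 109 is a product of primes ≡ 1 (mod 4). Each prime p ≡ 1 (mod 4) is itself a sum of two squares; find a² by testing p − a² for a perfect square:
  29: 29 − 1² = 28, 29 − 2² = 25 = 5² ⇒ 29 = 2² + 5².
  109: 109 − 1² = 108, 109 − 2² = 105, 109 − 3² = 100 = 10² ⇒ 109 = 3² + 10².
  Combine using the Brahmagupta–Fibonacci identity (a² + b²)(c² + d²) = (ac − bd)² + (ad + bc)² = (ac + bd)² + (ad − bc)²:
  29 · 109 = 3161: from (2² + 5²)(3² + 10²), take (2·3 − 5·10, 2·10 + 5·3) = (6 − 50, 20 + 15) = (-44, 35); dropping signs (only squares matter) gives (44, 35); check 44² + 35² = 1936 + 1225 = 3161 ✓.
Step 4: Order so x ≤ y and verify: 35² + 44² = 1225 + 1936 = 3161 = n. ✓

n = 3161 = 35² + 44² (one valid representation with x ≤ y).


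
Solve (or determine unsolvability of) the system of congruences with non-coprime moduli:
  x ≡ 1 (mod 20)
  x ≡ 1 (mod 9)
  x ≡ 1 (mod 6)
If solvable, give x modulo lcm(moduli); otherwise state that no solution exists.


Moduli 20, 9, 6 are not pairwise coprime, so CRT works modulo lcm(m_i) when all pairwise compatibility conditions hold.
Pairwise compatibility: gcd(m_i, m_j) must divide a_i - a_j for every pair.
Merge one congruence at a time:
  Start: x ≡ 1 (mod 20).
  Combine with x ≡ 1 (mod 9): gcd(20, 9) = 1; 1 - 1 = 0, which IS divisible by 1, so compatible.
    Write x = 1 + 20·t and substitute into x ≡ 1 (mod 9): 20·t ≡ 1 − 1 = 0 (mod 9).
    Reduce coefficients mod 9: 2·t ≡ 0 (mod 9).
    The inverse of 2 mod 9 is 5 (since 2·5 = 10 = 1·9 + 1), so t ≡ 5·0 = 0 ≡ 0 (mod 9).
    Then x = 1 + 20·0 = 1, valid modulo lcm(20, 9) = 180: x ≡ 1 (mod 180).
  Combine with x ≡ 1 (mod 6): gcd(180, 6) = 6; 1 - 1 = 0, which IS divisible by 6, so compatible.
    Write x = 1 + 180·t and substitute into x ≡ 1 (mod 6): 180·t ≡ 1 − 1 = 0 (mod 6).
    Divide the congruence (and modulus) by g = 6: 30·t ≡ 0 (mod 1).
    Modulo 1 every t works; take t = 0.
    Then x = 1 + 180·0 = 1, valid modulo lcm(180, 6) = 180: x ≡ 1 (mod 180).
Verify: 1 mod 20 = 1, 1 mod 9 = 1, 1 mod 6 = 1.

x ≡ 1 (mod 180).


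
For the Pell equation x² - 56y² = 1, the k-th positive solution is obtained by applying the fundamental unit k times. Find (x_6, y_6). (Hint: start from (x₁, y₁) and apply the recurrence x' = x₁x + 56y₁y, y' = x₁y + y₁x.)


Step 1: Find the fundamental solution (x₁, y₁) of x² - 56y² = 1.
  Expand √56 as a continued fraction. a₀ = ⌊√56⌋ = 7; iterate m_{k+1} = d_k·a_k − m_k, d_{k+1} = (56 − m_{k+1}²)/d_k, a_{k+1} = ⌊(a₀ + m_{k+1})/d_{k+1}⌋ (starting m₀ = 0, d₀ = 1), with convergents p_k = a_k·p_{k-1} + p_{k-2}, q_k = a_k·q_{k-1} + q_{k-2} (p₋₁ = 1, q₋₁ = 0):
  k = 0: a₀ = 7; p₀/q₀ = 7/1; p₀² − 56·q₀² = 49 − 56 = -7.
  k = 1: m = 7, d = 7, a = ⌊(7 + 7)/7⌋ = 2; p/q = (2·7 + 1)/(2·1 + 0) = 15/2; p² − 56·q² = 225 − 224 = 1.
  The first convergent with p² − 56·q² = 1 gives the fundamental solution (x₁, y₁) = (15, 2).
Step 2: Apply the recurrence (x_{n+1}, y_{n+1}) = (x₁x_n + 56y₁y_n, x₁y_n + y₁x_n) repeatedly.
  From (x_1, y_1) = (15, 2): x_2 = 15·15 + 56·2·2 = 449; y_2 = 15·2 + 2·15 = 60.
  From (x_2, y_2) = (449, 60): x_3 = 15·449 + 56·2·60 = 13455; y_3 = 15·60 + 2·449 = 1798.
  From (x_3, y_3) = (13455, 1798): x_4 = 15·13455 + 56·2·1798 = 403201; y_4 = 15·1798 + 2·13455 = 53880.
  From (x_4, y_4) = (403201, 53880): x_5 = 15·403201 + 56·2·53880 = 12082575; y_5 = 15·53880 + 2·403201 = 1614602.
  From (x_5, y_5) = (12082575, 1614602): x_6 = 15·12082575 + 56·2·1614602 = 362074049; y_6 = 15·1614602 + 2·12082575 = 48384180.
Step 3: Verify x_6² - 56·y_6² = 131097616959254401 - 131097616959254400 = 1 (should be 1). ✓

(x_1, y_1) = (15, 2); (x_6, y_6) = (362074049, 48384180).


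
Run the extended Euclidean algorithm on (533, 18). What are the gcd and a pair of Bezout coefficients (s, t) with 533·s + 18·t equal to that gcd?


Euclidean algorithm on (533, 18) — divide until remainder is 0:
  533 = 29 · 18 + 11
  18 = 1 · 11 + 7
  11 = 1 · 7 + 4
  7 = 1 · 4 + 3
  4 = 1 · 3 + 1
  3 = 3 · 1 + 0
gcd(533, 18) = 1.
Track Bezout coefficients alongside the remainders: start with r₀ = 533 = a·1 + b·0 (s = 1, t = 0) and r₁ = 18 = a·0 + b·1 (s = 0, t = 1); each new remainder r_{k+1} = r_{k-1} − q_k·r_k inherits s_{k+1} = s_{k-1} − q_k·s_k, t_{k+1} = t_{k-1} − q_k·t_k, so r_k = a·s_k + b·t_k at every step:
  q = 29: r = 11, s = 1 − 29·0 = 1, t = 0 − 29·1 = -29  (check: 533·1 + 18·(-29) = 11)
  q = 1: r = 7, s = 0 − 1·1 = -1, t = 1 − 1·(-29) = 30  (check: 533·(-1) + 18·30 = 7)
  q = 1: r = 4, s = 1 − 1·(-1) = 2, t = -29 − 1·30 = -59  (check: 533·2 + 18·(-59) = 4)
  q = 1: r = 3, s = -1 − 1·2 = -3, t = 30 − 1·(-59) = 89  (check: 533·(-3) + 18·89 = 3)
  q = 1: r = 1, s = 2 − 1·(-3) = 5, t = -59 − 1·89 = -148  (check: 533·5 + 18·(-148) = 1)
The row with r = 1 (the gcd) gives the Bezout coefficients s = 5, t = -148.
Result: 533 · (5) + 18 · (-148) = 1.

gcd(533, 18) = 1; s = 5, t = -148 (check: 533·5 + 18·(-148) = 1).


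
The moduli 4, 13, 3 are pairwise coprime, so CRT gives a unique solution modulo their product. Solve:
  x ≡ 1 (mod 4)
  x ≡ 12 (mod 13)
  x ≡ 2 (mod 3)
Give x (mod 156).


Moduli 4, 13, 3 are pairwise coprime; by CRT there is a unique solution modulo M = 4 · 13 · 3 = 156.
Solve pairwise, accumulating the modulus:
  Start with x ≡ 1 (mod 4).
  Combine with x ≡ 12 (mod 13): since gcd(4, 13) = 1, we get a unique residue mod 52.
    Write x = 1 + 4·t and substitute into x ≡ 12 (mod 13): 4·t ≡ 12 − 1 = 11 (mod 13).
    The inverse of 4 mod 13 is 10 (since 4·10 = 40 = 3·13 + 1), so t ≡ 10·11 = 110 ≡ 6 (mod 13).
    Then x = 1 + 4·6 = 25, valid modulo lcm(4, 13) = 52: x ≡ 25 (mod 52).
  Combine with x ≡ 2 (mod 3): since gcd(52, 3) = 1, we get a unique residue mod 156.
    Write x = 25 + 52·t and substitute into x ≡ 2 (mod 3): 52·t ≡ 2 − 25 = -23 (mod 3).
    Reduce coefficients mod 3: 1·t ≡ 1 (mod 3).
    So t ≡ 1 (mod 3).
    Then x = 25 + 52·1 = 77, valid modulo lcm(52, 3) = 156: x ≡ 77 (mod 156).
Verify: 77 mod 4 = 1 ✓, 77 mod 13 = 12 ✓, 77 mod 3 = 2 ✓.

x ≡ 77 (mod 156).


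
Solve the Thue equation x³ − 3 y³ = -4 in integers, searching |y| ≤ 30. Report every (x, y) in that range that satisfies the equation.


The equation is x³ - 3y³ = -4. For fixed y, x³ = 3·y³ − 4, so a solution requires the RHS to be a perfect cube.
Strategy: iterate y from -30 to 30, compute RHS = 3·y³ − 4, and check whether it is a (positive or negative) perfect cube.
Check small values of y:
  y = 0: RHS = -4 is not a perfect cube.
  y = 1: RHS = -1 = (-1)³ ⇒ x = -1 works.
  y = -1: RHS = -7 is not a perfect cube.
  y = 2: RHS = 20 is not a perfect cube.
  y = -2: RHS = -28 is not a perfect cube.
  y = 3: RHS = 77 is not a perfect cube.
  y = -3: RHS = -85 is not a perfect cube.
Continuing the search up to |y| = 30 finds no further solutions beyond those listed.
Collected solutions: (-1, 1).

Solutions (with |y| ≤ 30): (-1, 1).


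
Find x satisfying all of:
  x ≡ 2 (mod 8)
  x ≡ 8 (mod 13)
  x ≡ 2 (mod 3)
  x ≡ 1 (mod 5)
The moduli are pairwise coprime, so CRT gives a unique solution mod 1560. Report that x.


Product of moduli M = 8 · 13 · 3 · 5 = 1560.
Merge one congruence at a time:
  Start: x ≡ 2 (mod 8).
  Combine with x ≡ 8 (mod 13); new modulus lcm = 104.
    Write x = 2 + 8·t and substitute into x ≡ 8 (mod 13): 8·t ≡ 8 − 2 = 6 (mod 13).
    The inverse of 8 mod 13 is 5 (since 8·5 = 40 = 3·13 + 1), so t ≡ 5·6 = 30 ≡ 4 (mod 13).
    Then x = 2 + 8·4 = 34, valid modulo lcm(8, 13) = 104: x ≡ 34 (mod 104).
  Combine with x ≡ 2 (mod 3); new modulus lcm = 312.
    Write x = 34 + 104·t and substitute into x ≡ 2 (mod 3): 104·t ≡ 2 − 34 = -32 (mod 3).
    Reduce coefficients mod 3: 2·t ≡ 1 (mod 3).
    The inverse of 2 mod 3 is 2 (since 2·2 = 4 = 1·3 + 1), so t ≡ 2·1 = 2 ≡ 2 (mod 3).
    Then x = 34 + 104·2 = 242, valid modulo lcm(104, 3) = 312: x ≡ 242 (mod 312).
  Combine with x ≡ 1 (mod 5); new modulus lcm = 1560.
    Write x = 242 + 312·t and substitute into x ≡ 1 (mod 5): 312·t ≡ 1 − 242 = -241 (mod 5).
    Reduce coefficients mod 5: 2·t ≡ 4 (mod 5).
    The inverse of 2 mod 5 is 3 (since 2·3 = 6 = 1·5 + 1), so t ≡ 3·4 = 12 ≡ 2 (mod 5).
    Then x = 242 + 312·2 = 866, valid modulo lcm(312, 5) = 1560: x ≡ 866 (mod 1560).
Verify against each original: 866 mod 8 = 2, 866 mod 13 = 8, 866 mod 3 = 2, 866 mod 5 = 1.

x ≡ 866 (mod 1560).


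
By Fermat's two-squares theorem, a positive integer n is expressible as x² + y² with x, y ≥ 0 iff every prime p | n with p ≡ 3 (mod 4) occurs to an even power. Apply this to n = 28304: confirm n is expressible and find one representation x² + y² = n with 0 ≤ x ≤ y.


Step 1: Factor n = 28304 = 2^4 · 29 · 61.
Step 2: Check the mod-4 condition on each prime factor: 2 = 2 (special); 29 ≡ 1 (mod 4), exponent 1; 61 ≡ 1 (mod 4), exponent 1.
All primes ≡ 3 (mod 4) appear to even exponent (or don't appear), so by the two-squares theorem n IS expressible as a sum of two squares.
Step 3: Build a representation. Group n = k² · m with k = 4 and m = 29 · 61 = 1769 (a product of primes ≡ 1 (mod 4)); a representation of m scales to one of n via (k·x)² + (k·y)² = k²(x² + y²). Each prime p ≡ 1 (mod 4) is itself a sum of two squares; find a² by testing p − a² for a perfect square:
  29: 29 − 1² = 28, 29 − 2² = 25 = 5² ⇒ 29 = 2² + 5².
  61: 61 − 1² = 60, 61 − 2² = 57, 61 − 3² = 52, 61 − 4² = 45, 61 − 5² = 36 = 6² ⇒ 61 = 5² + 6².
  Combine using the Brahmagupta–Fibonacci identity (a² + b²)(c² + d²) = (ac − bd)² + (ad + bc)² = (ac + bd)² + (ad − bc)²:
  29 · 61 = 1769: from (2² + 5²)(5² + 6²), take (2·5 − 5·6, 2·6 + 5·5) = (10 − 30, 12 + 25) = (-20, 37); dropping signs (only squares matter) gives (20, 37); check 20² + 37² = 400 + 1369 = 1769 ✓.
  Scale by k = 4: (4·20, 4·37) = (80, 148).
Step 4: Order so x ≤ y and verify: 80² + 148² = 6400 + 21904 = 28304 = n. ✓

n = 28304 = 80² + 148² (one valid representation with x ≤ y).


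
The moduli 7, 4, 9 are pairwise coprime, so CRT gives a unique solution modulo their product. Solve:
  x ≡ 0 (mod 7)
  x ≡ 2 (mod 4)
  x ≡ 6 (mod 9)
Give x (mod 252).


Moduli 7, 4, 9 are pairwise coprime; by CRT there is a unique solution modulo M = 7 · 4 · 9 = 252.
Solve pairwise, accumulating the modulus:
  Start with x ≡ 0 (mod 7).
  Combine with x ≡ 2 (mod 4): since gcd(7, 4) = 1, we get a unique residue mod 28.
    Write x = 0 + 7·t and substitute into x ≡ 2 (mod 4): 7·t ≡ 2 − 0 = 2 (mod 4).
    Reduce coefficients mod 4: 3·t ≡ 2 (mod 4).
    The inverse of 3 mod 4 is 3 (since 3·3 = 9 = 2·4 + 1), so t ≡ 3·2 = 6 ≡ 2 (mod 4).
    Then x = 0 + 7·2 = 14, valid modulo lcm(7, 4) = 28: x ≡ 14 (mod 28).
  Combine with x ≡ 6 (mod 9): since gcd(28, 9) = 1, we get a unique residue mod 252.
    Write x = 14 + 28·t and substitute into x ≡ 6 (mod 9): 28·t ≡ 6 − 14 = -8 (mod 9).
    Reduce coefficients mod 9: 1·t ≡ 1 (mod 9).
    So t ≡ 1 (mod 9).
    Then x = 14 + 28·1 = 42, valid modulo lcm(28, 9) = 252: x ≡ 42 (mod 252).
Verify: 42 mod 7 = 0 ✓, 42 mod 4 = 2 ✓, 42 mod 9 = 6 ✓.

x ≡ 42 (mod 252).


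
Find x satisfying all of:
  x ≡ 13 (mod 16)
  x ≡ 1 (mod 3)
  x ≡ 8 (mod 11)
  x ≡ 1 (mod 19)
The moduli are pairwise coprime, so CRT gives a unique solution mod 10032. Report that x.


Product of moduli M = 16 · 3 · 11 · 19 = 10032.
Merge one congruence at a time:
  Start: x ≡ 13 (mod 16).
  Combine with x ≡ 1 (mod 3); new modulus lcm = 48.
    Write x = 13 + 16·t and substitute into x ≡ 1 (mod 3): 16·t ≡ 1 − 13 = -12 (mod 3).
    Reduce coefficients mod 3: 1·t ≡ 0 (mod 3).
    So t ≡ 0 (mod 3).
    Then x = 13 + 16·0 = 13, valid modulo lcm(16, 3) = 48: x ≡ 13 (mod 48).
  Combine with x ≡ 8 (mod 11); new modulus lcm = 528.
    Write x = 13 + 48·t and substitute into x ≡ 8 (mod 11): 48·t ≡ 8 − 13 = -5 (mod 11).
    Reduce coefficients mod 11: 4·t ≡ 6 (mod 11).
    The inverse of 4 mod 11 is 3 (since 4·3 = 12 = 1·11 + 1), so t ≡ 3·6 = 18 ≡ 7 (mod 11).
    Then x = 13 + 48·7 = 349, valid modulo lcm(48, 11) = 528: x ≡ 349 (mod 528).
  Combine with x ≡ 1 (mod 19); new modulus lcm = 10032.
    Write x = 349 + 528·t and substitute into x ≡ 1 (mod 19): 528·t ≡ 1 − 349 = -348 (mod 19).
    Reduce coefficients mod 19: 15·t ≡ 13 (mod 19).
    The inverse of 15 mod 19 is 14 (since 15·14 = 210 = 11·19 + 1), so t ≡ 14·13 = 182 ≡ 11 (mod 19).
    Then x = 349 + 528·11 = 6157, valid modulo lcm(528, 19) = 10032: x ≡ 6157 (mod 10032).
Verify against each original: 6157 mod 16 = 13, 6157 mod 3 = 1, 6157 mod 11 = 8, 6157 mod 19 = 1.

x ≡ 6157 (mod 10032).


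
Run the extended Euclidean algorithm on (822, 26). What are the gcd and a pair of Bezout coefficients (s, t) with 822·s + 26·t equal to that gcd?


Euclidean algorithm on (822, 26) — divide until remainder is 0:
  822 = 31 · 26 + 16
  26 = 1 · 16 + 10
  16 = 1 · 10 + 6
  10 = 1 · 6 + 4
  6 = 1 · 4 + 2
  4 = 2 · 2 + 0
gcd(822, 26) = 2.
Track Bezout coefficients alongside the remainders: start with r₀ = 822 = a·1 + b·0 (s = 1, t = 0) and r₁ = 26 = a·0 + b·1 (s = 0, t = 1); each new remainder r_{k+1} = r_{k-1} − q_k·r_k inherits s_{k+1} = s_{k-1} − q_k·s_k, t_{k+1} = t_{k-1} − q_k·t_k, so r_k = a·s_k + b·t_k at every step:
  q = 31: r = 16, s = 1 − 31·0 = 1, t = 0 − 31·1 = -31  (check: 822·1 + 26·(-31) = 16)
  q = 1: r = 10, s = 0 − 1·1 = -1, t = 1 − 1·(-31) = 32  (check: 822·(-1) + 26·32 = 10)
  q = 1: r = 6, s = 1 − 1·(-1) = 2, t = -31 − 1·32 = -63  (check: 822·2 + 26·(-63) = 6)
  q = 1: r = 4, s = -1 − 1·2 = -3, t = 32 − 1·(-63) = 95  (check: 822·(-3) + 26·95 = 4)
  q = 1: r = 2, s = 2 − 1·(-3) = 5, t = -63 − 1·95 = -158  (check: 822·5 + 26·(-158) = 2)
The row with r = 2 (the gcd) gives the Bezout coefficients s = 5, t = -158.
Result: 822 · (5) + 26 · (-158) = 2.

gcd(822, 26) = 2; s = 5, t = -158 (check: 822·5 + 26·(-158) = 2).


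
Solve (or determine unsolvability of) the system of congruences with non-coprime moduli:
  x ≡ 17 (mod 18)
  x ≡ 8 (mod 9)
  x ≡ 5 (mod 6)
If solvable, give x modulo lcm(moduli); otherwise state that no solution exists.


Moduli 18, 9, 6 are not pairwise coprime, so CRT works modulo lcm(m_i) when all pairwise compatibility conditions hold.
Pairwise compatibility: gcd(m_i, m_j) must divide a_i - a_j for every pair.
Merge one congruence at a time:
  Start: x ≡ 17 (mod 18).
  Combine with x ≡ 8 (mod 9): gcd(18, 9) = 9; 8 - 17 = -9, which IS divisible by 9, so compatible.
    Write x = 17 + 18·t and substitute into x ≡ 8 (mod 9): 18·t ≡ 8 − 17 = -9 (mod 9).
    Divide the congruence (and modulus) by g = 9: 2·t ≡ -1 (mod 1).
    Modulo 1 every t works; take t = 0.
    Then x = 17 + 18·0 = 17, valid modulo lcm(18, 9) = 18: x ≡ 17 (mod 18).
  Combine with x ≡ 5 (mod 6): gcd(18, 6) = 6; 5 - 17 = -12, which IS divisible by 6, so compatible.
    Write x = 17 + 18·t and substitute into x ≡ 5 (mod 6): 18·t ≡ 5 − 17 = -12 (mod 6).
    Divide the congruence (and modulus) by g = 6: 3·t ≡ -2 (mod 1).
    Modulo 1 every t works; take t = 0.
    Then x = 17 + 18·0 = 17, valid modulo lcm(18, 6) = 18: x ≡ 17 (mod 18).
Verify: 17 mod 18 = 17, 17 mod 9 = 8, 17 mod 6 = 5.

x ≡ 17 (mod 18).


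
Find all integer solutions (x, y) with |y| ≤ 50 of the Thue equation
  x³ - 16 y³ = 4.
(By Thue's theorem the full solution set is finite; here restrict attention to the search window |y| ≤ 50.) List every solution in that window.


The equation is x³ - 16y³ = 4. For fixed y, x³ = 16·y³ + 4, so a solution requires the RHS to be a perfect cube.
Strategy: iterate y from -50 to 50, compute RHS = 16·y³ + 4, and check whether it is a (positive or negative) perfect cube.
Check small values of y:
  y = 0: RHS = 4 is not a perfect cube.
  y = 1: RHS = 20 is not a perfect cube.
  y = -1: RHS = -12 is not a perfect cube.
  y = 2: RHS = 132 is not a perfect cube.
  y = -2: RHS = -124 is not a perfect cube.
  y = 3: RHS = 436 is not a perfect cube.
  y = -3: RHS = -428 is not a perfect cube.
Continuing the search up to |y| = 50 finds no solutions either.
No (x, y) in the scanned range satisfies the equation.

No integer solutions with |y| ≤ 50.


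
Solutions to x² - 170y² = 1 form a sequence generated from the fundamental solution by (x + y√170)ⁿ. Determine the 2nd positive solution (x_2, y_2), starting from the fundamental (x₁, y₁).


Step 1: Find the fundamental solution (x₁, y₁) of x² - 170y² = 1.
  Expand √170 as a continued fraction. a₀ = ⌊√170⌋ = 13; iterate m_{k+1} = d_k·a_k − m_k, d_{k+1} = (170 − m_{k+1}²)/d_k, a_{k+1} = ⌊(a₀ + m_{k+1})/d_{k+1}⌋ (starting m₀ = 0, d₀ = 1), with convergents p_k = a_k·p_{k-1} + p_{k-2}, q_k = a_k·q_{k-1} + q_{k-2} (p₋₁ = 1, q₋₁ = 0):
  k = 0: a₀ = 13; p₀/q₀ = 13/1; p₀² − 170·q₀² = 169 − 170 = -1.
  k = 1: m = 13, d = 1, a = ⌊(13 + 13)/1⌋ = 26; p/q = (26·13 + 1)/(26·1 + 0) = 339/26; p² − 170·q² = 114921 − 114920 = 1.
  The first convergent with p² − 170·q² = 1 gives the fundamental solution (x₁, y₁) = (339, 26).
Step 2: Apply the recurrence (x_{n+1}, y_{n+1}) = (x₁x_n + 170y₁y_n, x₁y_n + y₁x_n) repeatedly.
  From (x_1, y_1) = (339, 26): x_2 = 339·339 + 170·26·26 = 229841; y_2 = 339·26 + 26·339 = 17628.
Step 3: Verify x_2² - 170·y_2² = 52826885281 - 52826885280 = 1 (should be 1). ✓

(x_1, y_1) = (339, 26); (x_2, y_2) = (229841, 17628).


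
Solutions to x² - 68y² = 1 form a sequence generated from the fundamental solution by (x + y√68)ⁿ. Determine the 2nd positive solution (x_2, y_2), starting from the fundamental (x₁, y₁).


Step 1: Find the fundamental solution (x₁, y₁) of x² - 68y² = 1.
  Expand √68 as a continued fraction. a₀ = ⌊√68⌋ = 8; iterate m_{k+1} = d_k·a_k − m_k, d_{k+1} = (68 − m_{k+1}²)/d_k, a_{k+1} = ⌊(a₀ + m_{k+1})/d_{k+1}⌋ (starting m₀ = 0, d₀ = 1), with convergents p_k = a_k·p_{k-1} + p_{k-2}, q_k = a_k·q_{k-1} + q_{k-2} (p₋₁ = 1, q₋₁ = 0):
  k = 0: a₀ = 8; p₀/q₀ = 8/1; p₀² − 68·q₀² = 64 − 68 = -4.
  k = 1: m = 8, d = 4, a = ⌊(8 + 8)/4⌋ = 4; p/q = (4·8 + 1)/(4·1 + 0) = 33/4; p² − 68·q² = 1089 − 1088 = 1.
  The first convergent with p² − 68·q² = 1 gives the fundamental solution (x₁, y₁) = (33, 4).
Step 2: Apply the recurrence (x_{n+1}, y_{n+1}) = (x₁x_n + 68y₁y_n, x₁y_n + y₁x_n) repeatedly.
  From (x_1, y_1) = (33, 4): x_2 = 33·33 + 68·4·4 = 2177; y_2 = 33·4 + 4·33 = 264.
Step 3: Verify x_2² - 68·y_2² = 4739329 - 4739328 = 1 (should be 1). ✓

(x_1, y_1) = (33, 4); (x_2, y_2) = (2177, 264).


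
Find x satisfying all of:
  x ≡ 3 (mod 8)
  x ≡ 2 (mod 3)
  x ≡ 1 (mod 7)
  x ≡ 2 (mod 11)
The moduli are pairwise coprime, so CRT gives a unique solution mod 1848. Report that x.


Product of moduli M = 8 · 3 · 7 · 11 = 1848.
Merge one congruence at a time:
  Start: x ≡ 3 (mod 8).
  Combine with x ≡ 2 (mod 3); new modulus lcm = 24.
    Write x = 3 + 8·t and substitute into x ≡ 2 (mod 3): 8·t ≡ 2 − 3 = -1 (mod 3).
    Reduce coefficients mod 3: 2·t ≡ 2 (mod 3).
    The inverse of 2 mod 3 is 2 (since 2·2 = 4 = 1·3 + 1), so t ≡ 2·2 = 4 ≡ 1 (mod 3).
    Then x = 3 + 8·1 = 11, valid modulo lcm(8, 3) = 24: x ≡ 11 (mod 24).
  Combine with x ≡ 1 (mod 7); new modulus lcm = 168.
    Write x = 11 + 24·t and substitute into x ≡ 1 (mod 7): 24·t ≡ 1 − 11 = -10 (mod 7).
    Reduce coefficients mod 7: 3·t ≡ 4 (mod 7).
    The inverse of 3 mod 7 is 5 (since 3·5 = 15 = 2·7 + 1), so t ≡ 5·4 = 20 ≡ 6 (mod 7).
    Then x = 11 + 24·6 = 155, valid modulo lcm(24, 7) = 168: x ≡ 155 (mod 168).
  Combine with x ≡ 2 (mod 11); new modulus lcm = 1848.
    Write x = 155 + 168·t and substitute into x ≡ 2 (mod 11): 168·t ≡ 2 − 155 = -153 (mod 11).
    Reduce coefficients mod 11: 3·t ≡ 1 (mod 11).
    The inverse of 3 mod 11 is 4 (since 3·4 = 12 = 1·11 + 1), so t ≡ 4·1 = 4 ≡ 4 (mod 11).
    Then x = 155 + 168·4 = 827, valid modulo lcm(168, 11) = 1848: x ≡ 827 (mod 1848).
Verify against each original: 827 mod 8 = 3, 827 mod 3 = 2, 827 mod 7 = 1, 827 mod 11 = 2.

x ≡ 827 (mod 1848).


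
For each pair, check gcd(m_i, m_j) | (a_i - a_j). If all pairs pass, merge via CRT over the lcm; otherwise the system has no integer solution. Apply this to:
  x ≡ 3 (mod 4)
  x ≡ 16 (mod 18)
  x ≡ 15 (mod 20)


Moduli 4, 18, 20 are not pairwise coprime, so CRT works modulo lcm(m_i) when all pairwise compatibility conditions hold.
Pairwise compatibility: gcd(m_i, m_j) must divide a_i - a_j for every pair.
Merge one congruence at a time:
  Start: x ≡ 3 (mod 4).
  Combine with x ≡ 16 (mod 18): gcd(4, 18) = 2, and 16 - 3 = 13 is NOT divisible by 2.
    ⇒ system is inconsistent (no integer solution).

No solution (the system is inconsistent).


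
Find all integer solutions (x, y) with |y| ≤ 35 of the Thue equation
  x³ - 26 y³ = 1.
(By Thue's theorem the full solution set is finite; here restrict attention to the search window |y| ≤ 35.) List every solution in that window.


The equation is x³ - 26y³ = 1. For fixed y, x³ = 26·y³ + 1, so a solution requires the RHS to be a perfect cube.
Strategy: iterate y from -35 to 35, compute RHS = 26·y³ + 1, and check whether it is a (positive or negative) perfect cube.
Check small values of y:
  y = 0: RHS = 1 = (1)³ ⇒ x = 1 works.
  y = 1: RHS = 27 = (3)³ ⇒ x = 3 works.
  y = -1: RHS = -25 is not a perfect cube.
  y = 2: RHS = 209 is not a perfect cube.
  y = -2: RHS = -207 is not a perfect cube.
  y = 3: RHS = 703 is not a perfect cube.
  y = -3: RHS = -701 is not a perfect cube.
Continuing the search up to |y| = 35 finds no further solutions beyond those listed.
Collected solutions: (1, 0), (3, 1).

Solutions (with |y| ≤ 35): (1, 0), (3, 1).


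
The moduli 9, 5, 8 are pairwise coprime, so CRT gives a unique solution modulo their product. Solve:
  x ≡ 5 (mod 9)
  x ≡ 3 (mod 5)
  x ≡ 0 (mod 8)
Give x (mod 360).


Moduli 9, 5, 8 are pairwise coprime; by CRT there is a unique solution modulo M = 9 · 5 · 8 = 360.
Solve pairwise, accumulating the modulus:
  Start with x ≡ 5 (mod 9).
  Combine with x ≡ 3 (mod 5): since gcd(9, 5) = 1, we get a unique residue mod 45.
    Write x = 5 + 9·t and substitute into x ≡ 3 (mod 5): 9·t ≡ 3 − 5 = -2 (mod 5).
    Reduce coefficients mod 5: 4·t ≡ 3 (mod 5).
    The inverse of 4 mod 5 is 4 (since 4·4 = 16 = 3·5 + 1), so t ≡ 4·3 = 12 ≡ 2 (mod 5).
    Then x = 5 + 9·2 = 23, valid modulo lcm(9, 5) = 45: x ≡ 23 (mod 45).
  Combine with x ≡ 0 (mod 8): since gcd(45, 8) = 1, we get a unique residue mod 360.
    Write x = 23 + 45·t and substitute into x ≡ 0 (mod 8): 45·t ≡ 0 − 23 = -23 (mod 8).
    Reduce coefficients mod 8: 5·t ≡ 1 (mod 8).
    The inverse of 5 mod 8 is 5 (since 5·5 = 25 = 3·8 + 1), so t ≡ 5·1 = 5 ≡ 5 (mod 8).
    Then x = 23 + 45·5 = 248, valid modulo lcm(45, 8) = 360: x ≡ 248 (mod 360).
Verify: 248 mod 9 = 5 ✓, 248 mod 5 = 3 ✓, 248 mod 8 = 0 ✓.

x ≡ 248 (mod 360).


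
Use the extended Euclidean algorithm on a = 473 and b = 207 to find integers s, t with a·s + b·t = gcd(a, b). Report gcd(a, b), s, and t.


Euclidean algorithm on (473, 207) — divide until remainder is 0:
  473 = 2 · 207 + 59
  207 = 3 · 59 + 30
  59 = 1 · 30 + 29
  30 = 1 · 29 + 1
  29 = 29 · 1 + 0
gcd(473, 207) = 1.
Track Bezout coefficients alongside the remainders: start with r₀ = 473 = a·1 + b·0 (s = 1, t = 0) and r₁ = 207 = a·0 + b·1 (s = 0, t = 1); each new remainder r_{k+1} = r_{k-1} − q_k·r_k inherits s_{k+1} = s_{k-1} − q_k·s_k, t_{k+1} = t_{k-1} − q_k·t_k, so r_k = a·s_k + b·t_k at every step:
  q = 2: r = 59, s = 1 − 2·0 = 1, t = 0 − 2·1 = -2  (check: 473·1 + 207·(-2) = 59)
  q = 3: r = 30, s = 0 − 3·1 = -3, t = 1 − 3·(-2) = 7  (check: 473·(-3) + 207·7 = 30)
  q = 1: r = 29, s = 1 − 1·(-3) = 4, t = -2 − 1·7 = -9  (check: 473·4 + 207·(-9) = 29)
  q = 1: r = 1, s = -3 − 1·4 = -7, t = 7 − 1·(-9) = 16  (check: 473·(-7) + 207·16 = 1)
The row with r = 1 (the gcd) gives the Bezout coefficients s = -7, t = 16.
Result: 473 · (-7) + 207 · (16) = 1.

gcd(473, 207) = 1; s = -7, t = 16 (check: 473·(-7) + 207·16 = 1).


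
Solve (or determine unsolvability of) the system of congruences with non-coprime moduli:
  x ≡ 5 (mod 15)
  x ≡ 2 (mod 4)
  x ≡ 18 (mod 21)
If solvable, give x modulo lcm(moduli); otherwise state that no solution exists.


Moduli 15, 4, 21 are not pairwise coprime, so CRT works modulo lcm(m_i) when all pairwise compatibility conditions hold.
Pairwise compatibility: gcd(m_i, m_j) must divide a_i - a_j for every pair.
Merge one congruence at a time:
  Start: x ≡ 5 (mod 15).
  Combine with x ≡ 2 (mod 4): gcd(15, 4) = 1; 2 - 5 = -3, which IS divisible by 1, so compatible.
    Write x = 5 + 15·t and substitute into x ≡ 2 (mod 4): 15·t ≡ 2 − 5 = -3 (mod 4).
    Reduce coefficients mod 4: 3·t ≡ 1 (mod 4).
    The inverse of 3 mod 4 is 3 (since 3·3 = 9 = 2·4 + 1), so t ≡ 3·1 = 3 ≡ 3 (mod 4).
    Then x = 5 + 15·3 = 50, valid modulo lcm(15, 4) = 60: x ≡ 50 (mod 60).
  Combine with x ≡ 18 (mod 21): gcd(60, 21) = 3, and 18 - 50 = -32 is NOT divisible by 3.
    ⇒ system is inconsistent (no integer solution).

No solution (the system is inconsistent).


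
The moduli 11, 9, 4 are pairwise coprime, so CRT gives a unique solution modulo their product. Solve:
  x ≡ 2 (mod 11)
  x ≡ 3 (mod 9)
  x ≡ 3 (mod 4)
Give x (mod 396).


Moduli 11, 9, 4 are pairwise coprime; by CRT there is a unique solution modulo M = 11 · 9 · 4 = 396.
Solve pairwise, accumulating the modulus:
  Start with x ≡ 2 (mod 11).
  Combine with x ≡ 3 (mod 9): since gcd(11, 9) = 1, we get a unique residue mod 99.
    Write x = 2 + 11·t and substitute into x ≡ 3 (mod 9): 11·t ≡ 3 − 2 = 1 (mod 9).
    Reduce coefficients mod 9: 2·t ≡ 1 (mod 9).
    The inverse of 2 mod 9 is 5 (since 2·5 = 10 = 1·9 + 1), so t ≡ 5·1 = 5 ≡ 5 (mod 9).
    Then x = 2 + 11·5 = 57, valid modulo lcm(11, 9) = 99: x ≡ 57 (mod 99).
  Combine with x ≡ 3 (mod 4): since gcd(99, 4) = 1, we get a unique residue mod 396.
    Write x = 57 + 99·t and substitute into x ≡ 3 (mod 4): 99·t ≡ 3 − 57 = -54 (mod 4).
    Reduce coefficients mod 4: 3·t ≡ 2 (mod 4).
    The inverse of 3 mod 4 is 3 (since 3·3 = 9 = 2·4 + 1), so t ≡ 3·2 = 6 ≡ 2 (mod 4).
    Then x = 57 + 99·2 = 255, valid modulo lcm(99, 4) = 396: x ≡ 255 (mod 396).
Verify: 255 mod 11 = 2 ✓, 255 mod 9 = 3 ✓, 255 mod 4 = 3 ✓.

x ≡ 255 (mod 396).


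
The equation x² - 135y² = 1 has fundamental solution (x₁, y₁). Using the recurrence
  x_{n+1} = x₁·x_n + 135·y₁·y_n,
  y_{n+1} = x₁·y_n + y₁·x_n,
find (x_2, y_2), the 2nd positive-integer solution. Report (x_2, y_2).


Step 1: Find the fundamental solution (x₁, y₁) of x² - 135y² = 1.
  Expand √135 as a continued fraction. a₀ = ⌊√135⌋ = 11; iterate m_{k+1} = d_k·a_k − m_k, d_{k+1} = (135 − m_{k+1}²)/d_k, a_{k+1} = ⌊(a₀ + m_{k+1})/d_{k+1}⌋ (starting m₀ = 0, d₀ = 1), with convergents p_k = a_k·p_{k-1} + p_{k-2}, q_k = a_k·q_{k-1} + q_{k-2} (p₋₁ = 1, q₋₁ = 0):
  k = 0: a₀ = 11; p₀/q₀ = 11/1; p₀² − 135·q₀² = 121 − 135 = -14.
  k = 1: m = 11, d = 14, a = ⌊(11 + 11)/14⌋ = 1; p/q = (1·11 + 1)/(1·1 + 0) = 12/1; p² − 135·q² = 144 − 135 = 9.
  k = 2: m = 3, d = 9, a = ⌊(11 + 3)/9⌋ = 1; p/q = (1·12 + 11)/(1·1 + 1) = 23/2; p² − 135·q² = 529 − 540 = -11.
  k = 3: m = 6, d = 11, a = ⌊(11 + 6)/11⌋ = 1; p/q = (1·23 + 12)/(1·2 + 1) = 35/3; p² − 135·q² = 1225 − 1215 = 10.
  k = 4: m = 5, d = 10, a = ⌊(11 + 5)/10⌋ = 1; p/q = (1·35 + 23)/(1·3 + 2) = 58/5; p² − 135·q² = 3364 − 3375 = -11.
  k = 5: m = 5, d = 11, a = ⌊(11 + 5)/11⌋ = 1; p/q = (1·58 + 35)/(1·5 + 3) = 93/8; p² − 135·q² = 8649 − 8640 = 9.
  k = 6: m = 6, d = 9, a = ⌊(11 + 6)/9⌋ = 1; p/q = (1·93 + 58)/(1·8 + 5) = 151/13; p² − 135·q² = 22801 − 22815 = -14.
  k = 7: m = 3, d = 14, a = ⌊(11 + 3)/14⌋ = 1; p/q = (1·151 + 93)/(1·13 + 8) = 244/21; p² − 135·q² = 59536 − 59535 = 1.
  The first convergent with p² − 135·q² = 1 gives the fundamental solution (x₁, y₁) = (244, 21).
Step 2: Apply the recurrence (x_{n+1}, y_{n+1}) = (x₁x_n + 135y₁y_n, x₁y_n + y₁x_n) repeatedly.
  From (x_1, y_1) = (244, 21): x_2 = 244·244 + 135·21·21 = 119071; y_2 = 244·21 + 21·244 = 10248.
Step 3: Verify x_2² - 135·y_2² = 14177903041 - 14177903040 = 1 (should be 1). ✓

(x_1, y_1) = (244, 21); (x_2, y_2) = (119071, 10248).


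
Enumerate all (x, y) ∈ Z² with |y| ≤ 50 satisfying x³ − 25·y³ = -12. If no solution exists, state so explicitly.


The equation is x³ - 25y³ = -12. For fixed y, x³ = 25·y³ − 12, so a solution requires the RHS to be a perfect cube.
Strategy: iterate y from -50 to 50, compute RHS = 25·y³ − 12, and check whether it is a (positive or negative) perfect cube.
Check small values of y:
  y = 0: RHS = -12 is not a perfect cube.
  y = 1: RHS = 13 is not a perfect cube.
  y = -1: RHS = -37 is not a perfect cube.
  y = 2: RHS = 188 is not a perfect cube.
  y = -2: RHS = -212 is not a perfect cube.
  y = 3: RHS = 663 is not a perfect cube.
  y = -3: RHS = -687 is not a perfect cube.
Continuing the search up to |y| = 50 finds no solutions either.
No (x, y) in the scanned range satisfies the equation.

No integer solutions with |y| ≤ 50.


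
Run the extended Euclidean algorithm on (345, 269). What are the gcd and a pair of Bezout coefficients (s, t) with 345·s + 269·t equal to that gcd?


Euclidean algorithm on (345, 269) — divide until remainder is 0:
  345 = 1 · 269 + 76
  269 = 3 · 76 + 41
  76 = 1 · 41 + 35
  41 = 1 · 35 + 6
  35 = 5 · 6 + 5
  6 = 1 · 5 + 1
  5 = 5 · 1 + 0
gcd(345, 269) = 1.
Track Bezout coefficients alongside the remainders: start with r₀ = 345 = a·1 + b·0 (s = 1, t = 0) and r₁ = 269 = a·0 + b·1 (s = 0, t = 1); each new remainder r_{k+1} = r_{k-1} − q_k·r_k inherits s_{k+1} = s_{k-1} − q_k·s_k, t_{k+1} = t_{k-1} − q_k·t_k, so r_k = a·s_k + b·t_k at every step:
  q = 1: r = 76, s = 1 − 1·0 = 1, t = 0 − 1·1 = -1  (check: 345·1 + 269·(-1) = 76)
  q = 3: r = 41, s = 0 − 3·1 = -3, t = 1 − 3·(-1) = 4  (check: 345·(-3) + 269·4 = 41)
  q = 1: r = 35, s = 1 − 1·(-3) = 4, t = -1 − 1·4 = -5  (check: 345·4 + 269·(-5) = 35)
  q = 1: r = 6, s = -3 − 1·4 = -7, t = 4 − 1·(-5) = 9  (check: 345·(-7) + 269·9 = 6)
  q = 5: r = 5, s = 4 − 5·(-7) = 39, t = -5 − 5·9 = -50  (check: 345·39 + 269·(-50) = 5)
  q = 1: r = 1, s = -7 − 1·39 = -46, t = 9 − 1·(-50) = 59  (check: 345·(-46) + 269·59 = 1)
The row with r = 1 (the gcd) gives the Bezout coefficients s = -46, t = 59.
Result: 345 · (-46) + 269 · (59) = 1.

gcd(345, 269) = 1; s = -46, t = 59 (check: 345·(-46) + 269·59 = 1).


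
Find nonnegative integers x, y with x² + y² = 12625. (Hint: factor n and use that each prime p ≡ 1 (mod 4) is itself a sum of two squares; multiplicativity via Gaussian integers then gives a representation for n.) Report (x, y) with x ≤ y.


Step 1: Factor n = 12625 = 5^3 · 101.
Step 2: Check the mod-4 condition on each prime factor: 5 ≡ 1 (mod 4), exponent 3; 101 ≡ 1 (mod 4), exponent 1.
All primes ≡ 3 (mod 4) appear to even exponent (or don't appear), so by the two-squares theorem n IS expressible as a sum of two squares.
Step 3: Build a representation. Group n = k² · m with k = 5 and m = 5 · 101 = 505 (a product of primes ≡ 1 (mod 4)); a representation of m scales to one of n via (k·x)² + (k·y)² = k²(x² + y²). Each prime p ≡ 1 (mod 4) is itself a sum of two squares; find a² by testing p − a² for a perfect square:
  5: 5 − 1² = 4 = 2² ⇒ 5 = 1² + 2².
  101: 101 − 1² = 100 = 10² ⇒ 101 = 1² + 10².
  Combine using the Brahmagupta–Fibonacci identity (a² + b²)(c² + d²) = (ac − bd)² + (ad + bc)² = (ac + bd)² + (ad − bc)²:
  5 · 101 = 505: from (1² + 2²)(1² + 10²), take (1·1 − 2·10, 1·10 + 2·1) = (1 − 20, 10 + 2) = (-19, 12); dropping signs (only squares matter) gives (19, 12); check 19² + 12² = 361 + 144 = 505 ✓.
  Scale by k = 5: (5·19, 5·12) = (95, 60).
Step 4: Order so x ≤ y and verify: 60² + 95² = 3600 + 9025 = 12625 = n. ✓

n = 12625 = 60² + 95² (one valid representation with x ≤ y).


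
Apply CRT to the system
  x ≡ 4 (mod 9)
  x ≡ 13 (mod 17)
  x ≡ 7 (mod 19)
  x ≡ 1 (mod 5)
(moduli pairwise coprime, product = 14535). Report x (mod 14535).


Product of moduli M = 9 · 17 · 19 · 5 = 14535.
Merge one congruence at a time:
  Start: x ≡ 4 (mod 9).
  Combine with x ≡ 13 (mod 17); new modulus lcm = 153.
    Write x = 4 + 9·t and substitute into x ≡ 13 (mod 17): 9·t ≡ 13 − 4 = 9 (mod 17).
    The inverse of 9 mod 17 is 2 (since 9·2 = 18 = 1·17 + 1), so t ≡ 2·9 = 18 ≡ 1 (mod 17).
    Then x = 4 + 9·1 = 13, valid modulo lcm(9, 17) = 153: x ≡ 13 (mod 153).
  Combine with x ≡ 7 (mod 19); new modulus lcm = 2907.
    Write x = 13 + 153·t and substitute into x ≡ 7 (mod 19): 153·t ≡ 7 − 13 = -6 (mod 19).
    Reduce coefficients mod 19: 1·t ≡ 13 (mod 19).
    So t ≡ 13 (mod 19).
    Then x = 13 + 153·13 = 2002, valid modulo lcm(153, 19) = 2907: x ≡ 2002 (mod 2907).
  Combine with x ≡ 1 (mod 5); new modulus lcm = 14535.
    Write x = 2002 + 2907·t and substitute into x ≡ 1 (mod 5): 2907·t ≡ 1 − 2002 = -2001 (mod 5).
    Reduce coefficients mod 5: 2·t ≡ 4 (mod 5).
    The inverse of 2 mod 5 is 3 (since 2·3 = 6 = 1·5 + 1), so t ≡ 3·4 = 12 ≡ 2 (mod 5).
    Then x = 2002 + 2907·2 = 7816, valid modulo lcm(2907, 5) = 14535: x ≡ 7816 (mod 14535).
Verify against each original: 7816 mod 9 = 4, 7816 mod 17 = 13, 7816 mod 19 = 7, 7816 mod 5 = 1.

x ≡ 7816 (mod 14535).


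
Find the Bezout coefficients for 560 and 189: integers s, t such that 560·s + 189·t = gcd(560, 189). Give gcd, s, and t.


Euclidean algorithm on (560, 189) — divide until remainder is 0:
  560 = 2 · 189 + 182
  189 = 1 · 182 + 7
  182 = 26 · 7 + 0
gcd(560, 189) = 7.
Track Bezout coefficients alongside the remainders: start with r₀ = 560 = a·1 + b·0 (s = 1, t = 0) and r₁ = 189 = a·0 + b·1 (s = 0, t = 1); each new remainder r_{k+1} = r_{k-1} − q_k·r_k inherits s_{k+1} = s_{k-1} − q_k·s_k, t_{k+1} = t_{k-1} − q_k·t_k, so r_k = a·s_k + b·t_k at every step:
  q = 2: r = 182, s = 1 − 2·0 = 1, t = 0 − 2·1 = -2  (check: 560·1 + 189·(-2) = 182)
  q = 1: r = 7, s = 0 − 1·1 = -1, t = 1 − 1·(-2) = 3  (check: 560·(-1) + 189·3 = 7)
The row with r = 7 (the gcd) gives the Bezout coefficients s = -1, t = 3.
Result: 560 · (-1) + 189 · (3) = 7.

gcd(560, 189) = 7; s = -1, t = 3 (check: 560·(-1) + 189·3 = 7).


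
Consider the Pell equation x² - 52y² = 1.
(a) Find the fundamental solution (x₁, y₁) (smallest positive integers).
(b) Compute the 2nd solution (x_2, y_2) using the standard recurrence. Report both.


Step 1: Find the fundamental solution (x₁, y₁) of x² - 52y² = 1.
  Expand √52 as a continued fraction. a₀ = ⌊√52⌋ = 7; iterate m_{k+1} = d_k·a_k − m_k, d_{k+1} = (52 − m_{k+1}²)/d_k, a_{k+1} = ⌊(a₀ + m_{k+1})/d_{k+1}⌋ (starting m₀ = 0, d₀ = 1), with convergents p_k = a_k·p_{k-1} + p_{k-2}, q_k = a_k·q_{k-1} + q_{k-2} (p₋₁ = 1, q₋₁ = 0):
  k = 0: a₀ = 7; p₀/q₀ = 7/1; p₀² − 52·q₀² = 49 − 52 = -3.
  k = 1: m = 7, d = 3, a = ⌊(7 + 7)/3⌋ = 4; p/q = (4·7 + 1)/(4·1 + 0) = 29/4; p² − 52·q² = 841 − 832 = 9.
  k = 2: m = 5, d = 9, a = ⌊(7 + 5)/9⌋ = 1; p/q = (1·29 + 7)/(1·4 + 1) = 36/5; p² − 52·q² = 1296 − 1300 = -4.
  k = 3: m = 4, d = 4, a = ⌊(7 + 4)/4⌋ = 2; p/q = (2·36 + 29)/(2·5 + 4) = 101/14; p² − 52·q² = 10201 − 10192 = 9.
  k = 4: m = 4, d = 9, a = ⌊(7 + 4)/9⌋ = 1; p/q = (1·101 + 36)/(1·14 + 5) = 137/19; p² − 52·q² = 18769 − 18772 = -3.
  k = 5: m = 5, d = 3, a = ⌊(7 + 5)/3⌋ = 4; p/q = (4·137 + 101)/(4·19 + 14) = 649/90; p² − 52·q² = 421201 − 421200 = 1.
  The first convergent with p² − 52·q² = 1 gives the fundamental solution (x₁, y₁) = (649, 90).
Step 2: Apply the recurrence (x_{n+1}, y_{n+1}) = (x₁x_n + 52y₁y_n, x₁y_n + y₁x_n) repeatedly.
  From (x_1, y_1) = (649, 90): x_2 = 649·649 + 52·90·90 = 842401; y_2 = 649·90 + 90·649 = 116820.
Step 3: Verify x_2² - 52·y_2² = 709639444801 - 709639444800 = 1 (should be 1). ✓

(x_1, y_1) = (649, 90); (x_2, y_2) = (842401, 116820).


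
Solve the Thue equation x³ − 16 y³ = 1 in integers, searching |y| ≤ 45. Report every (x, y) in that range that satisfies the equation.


The equation is x³ - 16y³ = 1. For fixed y, x³ = 16·y³ + 1, so a solution requires the RHS to be a perfect cube.
Strategy: iterate y from -45 to 45, compute RHS = 16·y³ + 1, and check whether it is a (positive or negative) perfect cube.
Check small values of y:
  y = 0: RHS = 1 = (1)³ ⇒ x = 1 works.
  y = 1: RHS = 17 is not a perfect cube.
  y = -1: RHS = -15 is not a perfect cube.
  y = 2: RHS = 129 is not a perfect cube.
  y = -2: RHS = -127 is not a perfect cube.
  y = 3: RHS = 433 is not a perfect cube.
  y = -3: RHS = -431 is not a perfect cube.
Continuing the search up to |y| = 45 finds no further solutions beyond those listed.
Collected solutions: (1, 0).

Solutions (with |y| ≤ 45): (1, 0).


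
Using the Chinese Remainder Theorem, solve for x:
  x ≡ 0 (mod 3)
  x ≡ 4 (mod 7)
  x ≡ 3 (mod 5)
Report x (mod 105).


Moduli 3, 7, 5 are pairwise coprime; by CRT there is a unique solution modulo M = 3 · 7 · 5 = 105.
Solve pairwise, accumulating the modulus:
  Start with x ≡ 0 (mod 3).
  Combine with x ≡ 4 (mod 7): since gcd(3, 7) = 1, we get a unique residue mod 21.
    Write x = 0 + 3·t and substitute into x ≡ 4 (mod 7): 3·t ≡ 4 − 0 = 4 (mod 7).
    The inverse of 3 mod 7 is 5 (since 3·5 = 15 = 2·7 + 1), so t ≡ 5·4 = 20 ≡ 6 (mod 7).
    Then x = 0 + 3·6 = 18, valid modulo lcm(3, 7) = 21: x ≡ 18 (mod 21).
  Combine with x ≡ 3 (mod 5): since gcd(21, 5) = 1, we get a unique residue mod 105.
    Write x = 18 + 21·t and substitute into x ≡ 3 (mod 5): 21·t ≡ 3 − 18 = -15 (mod 5).
    Reduce coefficients mod 5: 1·t ≡ 0 (mod 5).
    So t ≡ 0 (mod 5).
    Then x = 18 + 21·0 = 18, valid modulo lcm(21, 5) = 105: x ≡ 18 (mod 105).
Verify: 18 mod 3 = 0 ✓, 18 mod 7 = 4 ✓, 18 mod 5 = 3 ✓.

x ≡ 18 (mod 105).


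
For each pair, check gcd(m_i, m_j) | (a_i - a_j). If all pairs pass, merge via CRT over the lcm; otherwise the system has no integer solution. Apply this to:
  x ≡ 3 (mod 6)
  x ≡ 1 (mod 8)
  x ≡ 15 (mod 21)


Moduli 6, 8, 21 are not pairwise coprime, so CRT works modulo lcm(m_i) when all pairwise compatibility conditions hold.
Pairwise compatibility: gcd(m_i, m_j) must divide a_i - a_j for every pair.
Merge one congruence at a time:
  Start: x ≡ 3 (mod 6).
  Combine with x ≡ 1 (mod 8): gcd(6, 8) = 2; 1 - 3 = -2, which IS divisible by 2, so compatible.
    Write x = 3 + 6·t and substitute into x ≡ 1 (mod 8): 6·t ≡ 1 − 3 = -2 (mod 8).
    Divide the congruence (and modulus) by g = 2: 3·t ≡ -1 (mod 4).
    Reduce coefficients mod 4: 3·t ≡ 3 (mod 4).
    The inverse of 3 mod 4 is 3 (since 3·3 = 9 = 2·4 + 1), so t ≡ 3·3 = 9 ≡ 1 (mod 4).
    Then x = 3 + 6·1 = 9, valid modulo lcm(6, 8) = 24: x ≡ 9 (mod 24).
  Combine with x ≡ 15 (mod 21): gcd(24, 21) = 3; 15 - 9 = 6, which IS divisible by 3, so compatible.
    Write x = 9 + 24·t and substitute into x ≡ 15 (mod 21): 24·t ≡ 15 − 9 = 6 (mod 21).
    Divide the congruence (and modulus) by g = 3: 8·t ≡ 2 (mod 7).
    Reduce coefficients mod 7: 1·t ≡ 2 (mod 7).
    So t ≡ 2 (mod 7).
    Then x = 9 + 24·2 = 57, valid modulo lcm(24, 21) = 168: x ≡ 57 (mod 168).
Verify: 57 mod 6 = 3, 57 mod 8 = 1, 57 mod 21 = 15.

x ≡ 57 (mod 168).
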